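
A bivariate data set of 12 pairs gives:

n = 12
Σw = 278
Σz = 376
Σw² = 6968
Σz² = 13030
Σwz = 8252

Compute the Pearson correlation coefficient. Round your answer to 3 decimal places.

-0.565

r = (nΣwz − ΣwΣz) / √[(nΣw² − (Σw)²)(nΣz² − (Σz)²)]
Numerator: 12×8252 − 278×376 = -5504
Denominator: √[(83616 − 77284)(156360 − 141376)] = √[6332 × 14984] = 9740.5692
r = -5504 / 9740.5692 ≈ -0.565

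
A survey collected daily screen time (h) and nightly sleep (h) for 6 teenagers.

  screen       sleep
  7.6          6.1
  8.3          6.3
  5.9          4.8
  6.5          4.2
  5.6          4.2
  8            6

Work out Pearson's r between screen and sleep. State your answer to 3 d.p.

0.919

n = 6, Σx = 41.9, Σy = 31.6, Σx² = 299.07, Σy² = 171.22, Σxy = 225.79
nΣxy − ΣxΣy = 1354.74 − 1324.04 = 30.7
nΣx² − (Σx)² = 1794.42 − 1755.61 = 38.81; nΣy² − (Σy)² = 1027.32 − 998.56 = 28.76
r = 30.7 / √(38.81 × 28.76) = 30.7 / 33.4092 ≈ 0.919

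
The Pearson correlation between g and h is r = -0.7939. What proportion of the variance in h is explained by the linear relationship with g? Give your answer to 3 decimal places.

r² = (-0.7939)² = 0.630

0.630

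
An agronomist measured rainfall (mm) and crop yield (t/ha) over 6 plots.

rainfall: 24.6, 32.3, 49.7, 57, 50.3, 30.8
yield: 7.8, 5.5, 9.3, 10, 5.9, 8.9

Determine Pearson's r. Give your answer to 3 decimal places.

n = 6, Σx = 244.7, Σy = 47.4, Σx² = 10846.27, Σy² = 391.6, Σxy = 1972.63
nΣxy − ΣxΣy = 11835.78 − 11598.78 = 237
nΣx² − (Σx)² = 65077.62 − 59878.09 = 5199.53; nΣy² − (Σy)² = 2349.6 − 2246.76 = 102.84
r = 237 / √(5199.53 × 102.84) = 237 / 731.2453 ≈ 0.324

0.324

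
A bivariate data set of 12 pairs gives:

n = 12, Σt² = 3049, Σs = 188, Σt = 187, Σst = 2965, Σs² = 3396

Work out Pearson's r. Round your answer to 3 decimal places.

0.143

r = (nΣst − ΣsΣt) / √[(nΣs² − (Σs)²)(nΣt² − (Σt)²)]
Numerator: 12×2965 − 188×187 = 424
Denominator: √[(40752 − 35344)(36588 − 34969)] = √[5408 × 1619] = 2958.9782
r = 424 / 2958.9782 ≈ 0.143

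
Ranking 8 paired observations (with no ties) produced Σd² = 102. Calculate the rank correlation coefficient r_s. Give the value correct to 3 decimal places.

-0.214

ρ = 1 − 6Σd² / [n(n²−1)] = 1 − 6×102 / (8×63)
  = 1 − 612/504 = 1 − 1.2143 ≈ -0.214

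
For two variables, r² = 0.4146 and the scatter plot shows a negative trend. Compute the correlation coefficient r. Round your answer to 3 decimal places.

-0.644

|r| = √0.4146 = 0.644
The association is negative, so r = −0.644.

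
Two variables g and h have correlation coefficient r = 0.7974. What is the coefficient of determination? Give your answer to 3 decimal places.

r² = (0.7974)² = 0.636

0.636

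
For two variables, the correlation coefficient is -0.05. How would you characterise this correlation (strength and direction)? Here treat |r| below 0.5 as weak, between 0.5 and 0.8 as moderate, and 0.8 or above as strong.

r = -0.05 < 0 so the relationship is negative.
|r| = 0.05, which falls in the weak range.

weak negative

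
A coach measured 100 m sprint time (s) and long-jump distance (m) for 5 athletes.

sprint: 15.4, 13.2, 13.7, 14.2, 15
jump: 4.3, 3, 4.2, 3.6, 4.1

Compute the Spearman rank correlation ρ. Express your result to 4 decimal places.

0.7000

Rank sprint: 5, 1, 2, 3, 4
Rank jump: 5, 1, 4, 2, 3
d = rank(sprint) − rank(jump): 0, 0, -2, 1, 1; Σd² = 6
ρ = 1 − 6Σd² / [n(n²−1)] = 1 − 6×6 / (5×24) = 1 − 36/120 ≈ 0.7000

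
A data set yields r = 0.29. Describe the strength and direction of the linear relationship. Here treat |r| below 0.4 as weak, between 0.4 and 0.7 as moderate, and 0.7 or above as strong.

r = 0.29 > 0 so the relationship is positive.
|r| = 0.29, which falls in the weak range.

weak positive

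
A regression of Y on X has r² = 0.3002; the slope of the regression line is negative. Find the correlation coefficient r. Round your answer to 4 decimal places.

-0.5479

|r| = √0.3002 = 0.5479
The association is negative, so r = −0.5479.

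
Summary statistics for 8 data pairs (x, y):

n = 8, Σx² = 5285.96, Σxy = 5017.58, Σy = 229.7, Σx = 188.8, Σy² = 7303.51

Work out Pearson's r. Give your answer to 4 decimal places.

-0.5260

r = (nΣxy − ΣxΣy) / √[(nΣx² − (Σx)²)(nΣy² − (Σy)²)]
Numerator: 8×5017.58 − 188.8×229.7 = -3226.72
Denominator: √[(42287.68 − 35645.44)(58428.08 − 52762.09)] = √[6642.24 × 5665.99] = 6134.7262
r = -3226.72 / 6134.7262 ≈ -0.5260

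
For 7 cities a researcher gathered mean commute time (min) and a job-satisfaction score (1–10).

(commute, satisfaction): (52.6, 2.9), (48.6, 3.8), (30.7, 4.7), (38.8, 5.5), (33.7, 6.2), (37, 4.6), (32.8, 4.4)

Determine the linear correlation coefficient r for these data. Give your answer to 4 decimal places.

-0.7257

n = 7, Σx = 274.2, Σy = 32.1, Σx² = 11157.18, Σy² = 154.15, Σxy = 1218.37
nΣxy − ΣxΣy = 8528.59 − 8801.82 = -273.23
nΣx² − (Σx)² = 78100.26 − 75185.64 = 2914.62; nΣy² − (Σy)² = 1079.05 − 1030.41 = 48.64
r = -273.23 / √(2914.62 × 48.64) = -273.23 / 376.5197 ≈ -0.7257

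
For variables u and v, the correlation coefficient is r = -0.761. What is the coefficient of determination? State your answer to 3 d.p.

0.579

r² = (-0.761)² = 0.579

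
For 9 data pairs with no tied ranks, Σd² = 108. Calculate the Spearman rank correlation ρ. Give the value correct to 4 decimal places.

0.1000

ρ = 1 − 6Σd² / [n(n²−1)] = 1 − 6×108 / (9×80)
  = 1 − 648/720 = 1 − 0.90000 ≈ 0.1000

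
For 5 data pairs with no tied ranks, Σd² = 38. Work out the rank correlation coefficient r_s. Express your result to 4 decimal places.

-0.9000

ρ = 1 − 6Σd² / [n(n²−1)] = 1 − 6×38 / (5×24)
  = 1 − 228/120 = 1 − 1.90000 ≈ -0.9000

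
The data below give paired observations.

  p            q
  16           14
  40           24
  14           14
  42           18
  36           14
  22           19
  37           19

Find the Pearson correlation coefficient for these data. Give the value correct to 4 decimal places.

0.5768

n = 7, Σp = 207, Σq = 122, Σp² = 6965, Σq² = 2210, Σpq = 3761
nΣpq − ΣpΣq = 26327 − 25254 = 1073
nΣp² − (Σp)² = 48755 − 42849 = 5906; nΣq² − (Σq)² = 15470 − 14884 = 586
r = 1073 / √(5906 × 586) = 1073 / 1860.3537 ≈ 0.5768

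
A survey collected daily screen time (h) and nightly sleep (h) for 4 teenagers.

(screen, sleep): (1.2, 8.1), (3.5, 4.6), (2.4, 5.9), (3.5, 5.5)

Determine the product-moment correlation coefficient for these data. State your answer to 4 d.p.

-0.9476

n = 4, Σx = 10.6, Σy = 24.1, Σx² = 31.7, Σy² = 151.83, Σxy = 59.23
nΣxy − ΣxΣy = 236.92 − 255.46 = -18.54
nΣx² − (Σx)² = 126.8 − 112.36 = 14.44; nΣy² − (Σy)² = 607.32 − 580.81 = 26.51
r = -18.54 / √(14.44 × 26.51) = -18.54 / 19.5654 ≈ -0.9476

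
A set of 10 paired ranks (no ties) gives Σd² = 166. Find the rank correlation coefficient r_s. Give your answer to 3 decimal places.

ρ = 1 − 6Σd² / [n(n²−1)] = 1 − 6×166 / (10×99)
  = 1 − 996/990 = 1 − 1.0061 ≈ -0.006

-0.006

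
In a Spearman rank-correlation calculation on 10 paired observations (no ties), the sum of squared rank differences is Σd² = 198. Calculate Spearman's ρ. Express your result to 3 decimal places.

-0.200

ρ = 1 − 6Σd² / [n(n²−1)] = 1 − 6×198 / (10×99)
  = 1 − 1188/990 = 1 − 1.2000 ≈ -0.200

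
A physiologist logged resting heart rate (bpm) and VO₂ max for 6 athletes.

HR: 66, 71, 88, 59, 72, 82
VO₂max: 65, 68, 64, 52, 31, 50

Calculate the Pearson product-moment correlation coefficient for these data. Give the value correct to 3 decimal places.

0.082

n = 6, Σx = 438, Σy = 330, Σx² = 32530, Σy² = 19110, Σxy = 24150
nΣxy − ΣxΣy = 144900 − 144540 = 360
nΣx² − (Σx)² = 195180 − 191844 = 3336; nΣy² − (Σy)² = 114660 − 108900 = 5760
r = 360 / √(3336 × 5760) = 360 / 4383.5328 ≈ 0.082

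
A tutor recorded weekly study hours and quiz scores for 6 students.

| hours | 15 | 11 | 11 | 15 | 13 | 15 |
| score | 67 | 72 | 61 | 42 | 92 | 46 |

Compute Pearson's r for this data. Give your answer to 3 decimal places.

n = 6, Σx = 80, Σy = 380, Σx² = 1086, Σy² = 25738, Σxy = 4984
nΣxy − ΣxΣy = 29904 − 30400 = -496
nΣx² − (Σx)² = 6516 − 6400 = 116; nΣy² − (Σy)² = 154428 − 144400 = 10028
r = -496 / √(116 × 10028) = -496 / 1078.5398 ≈ -0.460

-0.460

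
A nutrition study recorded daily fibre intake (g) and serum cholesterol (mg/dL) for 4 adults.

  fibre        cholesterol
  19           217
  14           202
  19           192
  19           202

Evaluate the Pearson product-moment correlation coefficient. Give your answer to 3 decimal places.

0.081

n = 4, Σx = 71, Σy = 813, Σx² = 1279, Σy² = 165561, Σxy = 14437
nΣxy − ΣxΣy = 57748 − 57723 = 25
nΣx² − (Σx)² = 5116 − 5041 = 75; nΣy² − (Σy)² = 662244 − 660969 = 1275
r = 25 / √(75 × 1275) = 25 / 309.2329 ≈ 0.081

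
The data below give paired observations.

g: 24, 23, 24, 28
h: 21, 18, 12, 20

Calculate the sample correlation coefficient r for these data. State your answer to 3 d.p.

n = 4, Σg = 99, Σh = 71, Σg² = 2465, Σh² = 1309, Σgh = 1766
nΣgh − ΣgΣh = 7064 − 7029 = 35
nΣg² − (Σg)² = 9860 − 9801 = 59; nΣh² − (Σh)² = 5236 − 5041 = 195
r = 35 / √(59 × 195) = 35 / 107.2614 ≈ 0.326

0.326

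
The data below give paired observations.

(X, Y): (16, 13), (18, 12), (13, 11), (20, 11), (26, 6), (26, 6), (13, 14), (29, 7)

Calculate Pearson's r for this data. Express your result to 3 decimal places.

-0.902

n = 8, ΣX = 161, ΣY = 80, ΣX² = 3511, ΣY² = 872, ΣXY = 1484
nΣXY − ΣXΣY = 11872 − 12880 = -1008
nΣX² − (ΣX)² = 28088 − 25921 = 2167; nΣY² − (ΣY)² = 6976 − 6400 = 576
r = -1008 / √(2167 × 576) = -1008 / 1117.2251 ≈ -0.902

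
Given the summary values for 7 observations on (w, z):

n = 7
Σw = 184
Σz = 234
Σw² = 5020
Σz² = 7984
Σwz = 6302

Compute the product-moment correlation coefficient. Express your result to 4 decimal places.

0.8776

r = (nΣwz − ΣwΣz) / √[(nΣw² − (Σw)²)(nΣz² − (Σz)²)]
Numerator: 7×6302 − 184×234 = 1058
Denominator: √[(35140 − 33856)(55888 − 54756)] = √[1284 × 1132] = 1205.6069
r = 1058 / 1205.6069 ≈ 0.8776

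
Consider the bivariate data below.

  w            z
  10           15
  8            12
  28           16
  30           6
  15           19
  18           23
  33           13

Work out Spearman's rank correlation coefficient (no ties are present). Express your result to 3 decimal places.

Rank w: 2, 1, 5, 6, 3, 4, 7
Rank z: 4, 2, 5, 1, 6, 7, 3
d = rank(w) − rank(z): -2, -1, 0, 5, -3, -3, 4; Σd² = 64
ρ = 1 − 6Σd² / [n(n²−1)] = 1 − 6×64 / (7×48) = 1 − 384/336 ≈ -0.143

-0.143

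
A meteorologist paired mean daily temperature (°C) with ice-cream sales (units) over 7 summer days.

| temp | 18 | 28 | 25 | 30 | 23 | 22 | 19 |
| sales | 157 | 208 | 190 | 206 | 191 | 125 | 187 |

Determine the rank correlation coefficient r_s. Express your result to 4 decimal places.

Rank temp: 1, 6, 5, 7, 4, 3, 2
Rank sales: 2, 7, 4, 6, 5, 1, 3
d = rank(temp) − rank(sales): -1, -1, 1, 1, -1, 2, -1; Σd² = 10
ρ = 1 − 6Σd² / [n(n²−1)] = 1 − 6×10 / (7×48) = 1 − 60/336 ≈ 0.8214

0.8214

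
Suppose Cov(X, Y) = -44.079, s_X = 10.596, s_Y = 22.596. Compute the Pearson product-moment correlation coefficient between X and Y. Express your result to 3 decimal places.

r = Cov(X,Y) / (s_X · s_Y) = -44.079 / (10.596 × 22.596)
  = -44.079 / 239.4272 ≈ -0.184

-0.184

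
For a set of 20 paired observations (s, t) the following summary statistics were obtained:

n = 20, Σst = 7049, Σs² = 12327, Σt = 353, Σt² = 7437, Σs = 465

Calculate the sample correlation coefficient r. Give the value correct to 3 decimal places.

-0.856

r = (nΣst − ΣsΣt) / √[(nΣs² − (Σs)²)(nΣt² − (Σt)²)]
Numerator: 20×7049 − 465×353 = -23165
Denominator: √[(246540 − 216225)(148740 − 124609)] = √[30315 × 24131] = 27046.8347
r = -23165 / 27046.8347 ≈ -0.856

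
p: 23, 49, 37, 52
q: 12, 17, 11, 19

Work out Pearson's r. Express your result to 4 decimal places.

n = 4, Σp = 161, Σq = 59, Σp² = 7003, Σq² = 915, Σpq = 2504
nΣpq − ΣpΣq = 10016 − 9499 = 517
nΣp² − (Σp)² = 28012 − 25921 = 2091; nΣq² − (Σq)² = 3660 − 3481 = 179
r = 517 / √(2091 × 179) = 517 / 611.7916 ≈ 0.8451

0.8451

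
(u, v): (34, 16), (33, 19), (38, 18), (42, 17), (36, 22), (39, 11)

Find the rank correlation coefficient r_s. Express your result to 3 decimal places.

Rank u: 2, 1, 4, 6, 3, 5
Rank v: 2, 5, 4, 3, 6, 1
d = rank(u) − rank(v): 0, -4, 0, 3, -3, 4; Σd² = 50
ρ = 1 − 6Σd² / [n(n²−1)] = 1 − 6×50 / (6×35) = 1 − 300/210 ≈ -0.429

-0.429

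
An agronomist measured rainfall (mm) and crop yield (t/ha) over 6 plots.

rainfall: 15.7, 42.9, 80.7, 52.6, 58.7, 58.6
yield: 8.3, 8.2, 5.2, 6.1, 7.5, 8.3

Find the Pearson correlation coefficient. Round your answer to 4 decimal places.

n = 6, Σx = 309.2, Σy = 43.6, Σx² = 18245.8, Σy² = 325.52, Σxy = 2149.22
nΣxy − ΣxΣy = 12895.32 − 13481.12 = -585.8
nΣx² − (Σx)² = 109474.8 − 95604.64 = 13870.16; nΣy² − (Σy)² = 1953.12 − 1900.96 = 52.16
r = -585.8 / √(13870.16 × 52.16) = -585.8 / 850.5690 ≈ -0.6887

-0.6887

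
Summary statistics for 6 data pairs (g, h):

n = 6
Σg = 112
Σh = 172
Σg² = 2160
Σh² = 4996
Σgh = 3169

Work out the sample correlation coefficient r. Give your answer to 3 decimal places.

r = (nΣgh − ΣgΣh) / √[(nΣg² − (Σg)²)(nΣh² − (Σh)²)]
Numerator: 6×3169 − 112×172 = -250
Denominator: √[(12960 − 12544)(29976 − 29584)] = √[416 × 392] = 403.8217
r = -250 / 403.8217 ≈ -0.619

-0.619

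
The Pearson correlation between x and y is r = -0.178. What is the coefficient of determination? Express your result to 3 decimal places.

0.032

r² = (-0.178)² = 0.032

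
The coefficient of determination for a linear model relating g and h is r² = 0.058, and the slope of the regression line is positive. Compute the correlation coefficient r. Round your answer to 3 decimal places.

|r| = √0.058 = 0.241
The association is positive, so r = 0.241.

0.241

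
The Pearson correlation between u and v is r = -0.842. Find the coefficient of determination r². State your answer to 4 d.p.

0.7090

r² = (-0.842)² = 0.7090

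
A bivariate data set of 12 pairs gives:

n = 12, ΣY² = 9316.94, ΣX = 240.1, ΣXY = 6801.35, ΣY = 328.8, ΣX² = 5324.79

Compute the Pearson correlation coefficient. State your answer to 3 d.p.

0.556

r = (nΣXY − ΣXΣY) / √[(nΣX² − (ΣX)²)(nΣY² − (ΣY)²)]
Numerator: 12×6801.35 − 240.1×328.8 = 2671.32
Denominator: √[(63897.48 − 57648.01)(111803.28 − 108109.44)] = √[6249.47 × 3693.84] = 4804.6376
r = 2671.32 / 4804.6376 ≈ 0.556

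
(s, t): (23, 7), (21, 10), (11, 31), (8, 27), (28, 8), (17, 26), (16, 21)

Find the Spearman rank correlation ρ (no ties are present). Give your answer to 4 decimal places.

Rank s: 6, 5, 2, 1, 7, 4, 3
Rank t: 1, 3, 7, 6, 2, 5, 4
d = rank(s) − rank(t): 5, 2, -5, -5, 5, -1, -1; Σd² = 106
ρ = 1 − 6Σd² / [n(n²−1)] = 1 − 6×106 / (7×48) = 1 − 636/336 ≈ -0.8929

-0.8929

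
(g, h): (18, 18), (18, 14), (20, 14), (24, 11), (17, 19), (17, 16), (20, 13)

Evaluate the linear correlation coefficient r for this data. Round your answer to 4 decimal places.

-0.8321

n = 7, Σg = 134, Σh = 105, Σg² = 2602, Σh² = 1623, Σgh = 1975
nΣgh − ΣgΣh = 13825 − 14070 = -245
nΣg² − (Σg)² = 18214 − 17956 = 258; nΣh² − (Σh)² = 11361 − 11025 = 336
r = -245 / √(258 × 336) = -245 / 294.4283 ≈ -0.8321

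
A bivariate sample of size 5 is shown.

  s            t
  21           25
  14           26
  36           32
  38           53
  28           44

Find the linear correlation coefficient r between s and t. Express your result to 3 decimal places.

n = 5, Σs = 137, Σt = 180, Σs² = 4161, Σt² = 7070, Σst = 5287
nΣst − ΣsΣt = 26435 − 24660 = 1775
nΣs² − (Σs)² = 20805 − 18769 = 2036; nΣt² − (Σt)² = 35350 − 32400 = 2950
r = 1775 / √(2036 × 2950) = 1775 / 2450.7550 ≈ 0.724

0.724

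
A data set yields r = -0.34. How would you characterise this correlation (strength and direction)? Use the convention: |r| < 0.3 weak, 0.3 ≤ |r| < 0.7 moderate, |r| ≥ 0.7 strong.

r = -0.34 < 0 so the relationship is negative.
|r| = 0.34, which falls in the moderate range.

moderate negative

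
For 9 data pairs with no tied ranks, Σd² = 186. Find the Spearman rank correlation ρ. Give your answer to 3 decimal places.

ρ = 1 − 6Σd² / [n(n²−1)] = 1 − 6×186 / (9×80)
  = 1 − 1116/720 = 1 − 1.5500 ≈ -0.550

-0.550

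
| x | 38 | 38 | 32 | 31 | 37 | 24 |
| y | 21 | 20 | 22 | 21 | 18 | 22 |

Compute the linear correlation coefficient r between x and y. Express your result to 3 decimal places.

n = 6, Σx = 200, Σy = 124, Σx² = 6818, Σy² = 2574, Σxy = 4107
nΣxy − ΣxΣy = 24642 − 24800 = -158
nΣx² − (Σx)² = 40908 − 40000 = 908; nΣy² − (Σy)² = 15444 − 15376 = 68
r = -158 / √(908 × 68) = -158 / 248.4834 ≈ -0.636

-0.636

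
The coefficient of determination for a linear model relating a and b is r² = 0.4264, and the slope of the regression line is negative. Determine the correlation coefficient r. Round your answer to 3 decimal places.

-0.653

|r| = √0.4264 = 0.653
The association is negative, so r = −0.653.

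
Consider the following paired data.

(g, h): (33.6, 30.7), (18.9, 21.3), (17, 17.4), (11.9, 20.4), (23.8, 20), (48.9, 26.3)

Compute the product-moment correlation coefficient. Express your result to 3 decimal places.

n = 6, Σg = 154.1, Σh = 136.1, Σg² = 4874.43, Σh² = 3206.79, Σgh = 3734.72
nΣgh − ΣgΣh = 22408.32 − 20973.01 = 1435.31
nΣg² − (Σg)² = 29246.58 − 23746.81 = 5499.77; nΣh² − (Σh)² = 19240.74 − 18523.21 = 717.53
r = 1435.31 / √(5499.77 × 717.53) = 1435.31 / 1986.5170 ≈ 0.723

0.723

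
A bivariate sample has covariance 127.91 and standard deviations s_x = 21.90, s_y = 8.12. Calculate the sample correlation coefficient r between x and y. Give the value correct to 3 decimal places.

r = Cov(x,y) / (s_x · s_y) = 127.91 / (21.90 × 8.12)
  = 127.91 / 177.8280 ≈ 0.719

0.719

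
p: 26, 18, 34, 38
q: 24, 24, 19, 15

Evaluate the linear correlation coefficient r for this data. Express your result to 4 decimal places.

n = 4, Σp = 116, Σq = 82, Σp² = 3600, Σq² = 1738, Σpq = 2272
nΣpq − ΣpΣq = 9088 − 9512 = -424
nΣp² − (Σp)² = 14400 − 13456 = 944; nΣq² − (Σq)² = 6952 − 6724 = 228
r = -424 / √(944 × 228) = -424 / 463.9310 ≈ -0.9139

-0.9139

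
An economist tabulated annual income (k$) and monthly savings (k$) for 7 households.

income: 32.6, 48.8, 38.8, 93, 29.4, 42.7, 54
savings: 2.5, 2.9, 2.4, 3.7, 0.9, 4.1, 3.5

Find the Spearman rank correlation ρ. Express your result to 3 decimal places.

Rank income: 2, 5, 3, 7, 1, 4, 6
Rank savings: 3, 4, 2, 6, 1, 7, 5
d = rank(income) − rank(savings): -1, 1, 1, 1, 0, -3, 1; Σd² = 14
ρ = 1 − 6Σd² / [n(n²−1)] = 1 − 6×14 / (7×48) = 1 − 84/336 ≈ 0.750

0.750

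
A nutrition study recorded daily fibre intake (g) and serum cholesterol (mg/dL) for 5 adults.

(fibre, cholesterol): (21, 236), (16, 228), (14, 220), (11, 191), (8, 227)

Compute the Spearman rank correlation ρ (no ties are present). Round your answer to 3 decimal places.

0.700

Rank fibre: 5, 4, 3, 2, 1
Rank cholesterol: 5, 4, 2, 1, 3
d = rank(fibre) − rank(cholesterol): 0, 0, 1, 1, -2; Σd² = 6
ρ = 1 − 6Σd² / [n(n²−1)] = 1 − 6×6 / (5×24) = 1 − 36/120 ≈ 0.700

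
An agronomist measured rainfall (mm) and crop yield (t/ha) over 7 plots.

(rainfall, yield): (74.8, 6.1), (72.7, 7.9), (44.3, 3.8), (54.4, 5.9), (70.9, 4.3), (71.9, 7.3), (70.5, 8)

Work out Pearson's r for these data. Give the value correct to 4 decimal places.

0.6127

n = 7, Σx = 459.5, Σy = 43.3, Σx² = 30968.85, Σy² = 284.65, Σxy = 2913.65
nΣxy − ΣxΣy = 20395.55 − 19896.35 = 499.2
nΣx² − (Σx)² = 216781.95 − 211140.25 = 5641.7; nΣy² − (Σy)² = 1992.55 − 1874.89 = 117.66
r = 499.2 / √(5641.7 × 117.66) = 499.2 / 814.7407 ≈ 0.6127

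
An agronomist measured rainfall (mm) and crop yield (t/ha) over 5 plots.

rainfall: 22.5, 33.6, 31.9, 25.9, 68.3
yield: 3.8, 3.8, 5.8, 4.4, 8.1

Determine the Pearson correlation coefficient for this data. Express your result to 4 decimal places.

n = 5, Σx = 182.2, Σy = 25.9, Σx² = 7988.52, Σy² = 147.49, Σxy = 1065.39
nΣxy − ΣxΣy = 5326.95 − 4718.98 = 607.97
nΣx² − (Σx)² = 39942.6 − 33196.84 = 6745.76; nΣy² − (Σy)² = 737.45 − 670.81 = 66.64
r = 607.97 / √(6745.76 × 66.64) = 607.97 / 670.4755 ≈ 0.9068

0.9068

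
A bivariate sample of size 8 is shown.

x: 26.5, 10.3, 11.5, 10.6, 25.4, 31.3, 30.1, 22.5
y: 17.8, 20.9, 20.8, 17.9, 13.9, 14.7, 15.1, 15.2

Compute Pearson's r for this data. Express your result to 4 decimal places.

n = 8, Σx = 168.2, Σy = 136.3, Σx² = 4090.06, Σy² = 2375.05, Σxy = 2725.59
nΣxy − ΣxΣy = 21804.72 − 22925.66 = -1120.94
nΣx² − (Σx)² = 32720.48 − 28291.24 = 4429.24; nΣy² − (Σy)² = 19000.4 − 18577.69 = 422.71
r = -1120.94 / √(4429.24 × 422.71) = -1120.94 / 1368.3143 ≈ -0.8192

-0.8192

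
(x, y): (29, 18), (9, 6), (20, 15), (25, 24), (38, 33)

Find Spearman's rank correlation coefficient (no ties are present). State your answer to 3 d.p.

Rank x: 4, 1, 2, 3, 5
Rank y: 3, 1, 2, 4, 5
d = rank(x) − rank(y): 1, 0, 0, -1, 0; Σd² = 2
ρ = 1 − 6Σd² / [n(n²−1)] = 1 − 6×2 / (5×24) = 1 − 12/120 ≈ 0.900

0.900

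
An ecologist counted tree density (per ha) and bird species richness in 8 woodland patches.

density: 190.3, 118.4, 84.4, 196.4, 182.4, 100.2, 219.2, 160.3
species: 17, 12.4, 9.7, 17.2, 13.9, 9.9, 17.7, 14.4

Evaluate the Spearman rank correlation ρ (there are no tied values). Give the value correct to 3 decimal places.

0.976

Rank density: 6, 3, 1, 7, 5, 2, 8, 4
Rank species: 6, 3, 1, 7, 4, 2, 8, 5
d = rank(density) − rank(species): 0, 0, 0, 0, 1, 0, 0, -1; Σd² = 2
ρ = 1 − 6Σd² / [n(n²−1)] = 1 − 6×2 / (8×63) = 1 − 12/504 ≈ 0.976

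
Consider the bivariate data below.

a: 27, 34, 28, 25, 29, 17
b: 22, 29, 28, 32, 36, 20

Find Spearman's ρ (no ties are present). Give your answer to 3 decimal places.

Rank a: 3, 6, 4, 2, 5, 1
Rank b: 2, 4, 3, 5, 6, 1
d = rank(a) − rank(b): 1, 2, 1, -3, -1, 0; Σd² = 16
ρ = 1 − 6Σd² / [n(n²−1)] = 1 − 6×16 / (6×35) = 1 − 96/210 ≈ 0.543

0.543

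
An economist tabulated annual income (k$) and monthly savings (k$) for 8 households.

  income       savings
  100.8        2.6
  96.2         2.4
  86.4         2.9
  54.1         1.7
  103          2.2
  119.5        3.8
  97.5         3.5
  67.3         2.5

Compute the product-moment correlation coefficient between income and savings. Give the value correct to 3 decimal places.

0.686

n = 8, Σx = 724.8, Σy = 21.6, Σx² = 68731.64, Σy² = 61.6, Σxy = 2025.69
nΣxy − ΣxΣy = 16205.52 − 15655.68 = 549.84
nΣx² − (Σx)² = 549853.12 − 525335.04 = 24518.08; nΣy² − (Σy)² = 492.8 − 466.56 = 26.24
r = 549.84 / √(24518.08 × 26.24) = 549.84 / 802.0938 ≈ 0.686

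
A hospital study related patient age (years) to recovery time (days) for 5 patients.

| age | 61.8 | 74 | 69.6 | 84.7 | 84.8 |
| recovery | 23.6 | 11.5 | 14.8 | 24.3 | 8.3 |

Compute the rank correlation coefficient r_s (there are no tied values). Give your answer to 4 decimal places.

Rank age: 1, 3, 2, 4, 5
Rank recovery: 4, 2, 3, 5, 1
d = rank(age) − rank(recovery): -3, 1, -1, -1, 4; Σd² = 28
ρ = 1 − 6Σd² / [n(n²−1)] = 1 − 6×28 / (5×24) = 1 − 168/120 ≈ -0.4000

-0.4000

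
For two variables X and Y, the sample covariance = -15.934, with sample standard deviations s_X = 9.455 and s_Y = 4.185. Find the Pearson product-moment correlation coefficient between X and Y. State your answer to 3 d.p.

-0.403

r = Cov(X,Y) / (s_X · s_Y) = -15.934 / (9.455 × 4.185)
  = -15.934 / 39.5692 ≈ -0.403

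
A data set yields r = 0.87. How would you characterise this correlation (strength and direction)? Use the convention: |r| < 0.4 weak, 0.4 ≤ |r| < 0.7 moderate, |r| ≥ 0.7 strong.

strong positive

r = 0.87 > 0 so the relationship is positive.
|r| = 0.87, which falls in the strong range.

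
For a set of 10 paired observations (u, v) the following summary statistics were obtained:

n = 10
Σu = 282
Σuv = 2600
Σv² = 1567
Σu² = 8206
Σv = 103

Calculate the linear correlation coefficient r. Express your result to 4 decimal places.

r = (nΣuv − ΣuΣv) / √[(nΣu² − (Σu)²)(nΣv² − (Σv)²)]
Numerator: 10×2600 − 282×103 = -3046
Denominator: √[(82060 − 79524)(15670 − 10609)] = √[2536 × 5061] = 3582.5544
r = -3046 / 3582.5544 ≈ -0.8502

-0.8502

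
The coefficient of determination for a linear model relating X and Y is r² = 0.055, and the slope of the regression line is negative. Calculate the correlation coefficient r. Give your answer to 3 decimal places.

|r| = √0.055 = 0.235
The association is negative, so r = −0.235.

-0.235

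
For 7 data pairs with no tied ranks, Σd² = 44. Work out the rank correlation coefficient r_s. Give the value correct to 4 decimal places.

ρ = 1 − 6Σd² / [n(n²−1)] = 1 − 6×44 / (7×48)
  = 1 − 264/336 = 1 − 0.78571 ≈ 0.2143

0.2143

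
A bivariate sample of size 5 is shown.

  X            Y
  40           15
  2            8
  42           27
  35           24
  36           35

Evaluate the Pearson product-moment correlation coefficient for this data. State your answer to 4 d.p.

n = 5, ΣX = 155, ΣY = 109, ΣX² = 5889, ΣY² = 2819, ΣXY = 3850
nΣXY − ΣXΣY = 19250 − 16895 = 2355
nΣX² − (ΣX)² = 29445 − 24025 = 5420; nΣY² − (ΣY)² = 14095 − 11881 = 2214
r = 2355 / √(5420 × 2214) = 2355 / 3464.0843 ≈ 0.6798

0.6798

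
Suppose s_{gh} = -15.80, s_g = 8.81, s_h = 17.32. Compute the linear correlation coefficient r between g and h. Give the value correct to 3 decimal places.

-0.104

r = Cov(g,h) / (s_g · s_h) = -15.80 / (8.81 × 17.32)
  = -15.80 / 152.5892 ≈ -0.104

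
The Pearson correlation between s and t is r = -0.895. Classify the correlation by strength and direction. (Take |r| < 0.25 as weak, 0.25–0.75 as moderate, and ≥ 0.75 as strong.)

strong negative

r = -0.895 < 0 so the relationship is negative.
|r| = 0.895, which falls in the strong range.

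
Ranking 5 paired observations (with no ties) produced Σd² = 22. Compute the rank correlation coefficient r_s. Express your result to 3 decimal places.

-0.100

ρ = 1 − 6Σd² / [n(n²−1)] = 1 − 6×22 / (5×24)
  = 1 − 132/120 = 1 − 1.1000 ≈ -0.100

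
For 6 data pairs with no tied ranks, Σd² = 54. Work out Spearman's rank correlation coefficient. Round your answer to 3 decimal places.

-0.543

ρ = 1 − 6Σd² / [n(n²−1)] = 1 − 6×54 / (6×35)
  = 1 − 324/210 = 1 − 1.5429 ≈ -0.543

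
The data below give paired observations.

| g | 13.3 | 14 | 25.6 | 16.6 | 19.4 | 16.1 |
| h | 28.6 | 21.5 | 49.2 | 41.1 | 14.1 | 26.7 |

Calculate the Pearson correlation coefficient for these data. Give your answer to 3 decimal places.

0.535

n = 6, Σg = 105, Σh = 181.2, Σg² = 1939.38, Σh² = 6301.76, Σgh = 3326.57
nΣgh − ΣgΣh = 19959.42 − 19026 = 933.42
nΣg² − (Σg)² = 11636.28 − 11025 = 611.28; nΣh² − (Σh)² = 37810.56 − 32833.44 = 4977.12
r = 933.42 / √(611.28 × 4977.12) = 933.42 / 1744.2517 ≈ 0.535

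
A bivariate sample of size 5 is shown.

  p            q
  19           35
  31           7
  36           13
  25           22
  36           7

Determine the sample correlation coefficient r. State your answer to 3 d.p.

n = 5, Σp = 147, Σq = 84, Σp² = 4539, Σq² = 1976, Σpq = 2152
nΣpq − ΣpΣq = 10760 − 12348 = -1588
nΣp² − (Σp)² = 22695 − 21609 = 1086; nΣq² − (Σq)² = 9880 − 7056 = 2824
r = -1588 / √(1086 × 2824) = -1588 / 1751.2464 ≈ -0.907

-0.907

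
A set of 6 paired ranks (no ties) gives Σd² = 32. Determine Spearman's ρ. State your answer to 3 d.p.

ρ = 1 − 6Σd² / [n(n²−1)] = 1 − 6×32 / (6×35)
  = 1 − 192/210 = 1 − 0.9143 ≈ 0.086

0.086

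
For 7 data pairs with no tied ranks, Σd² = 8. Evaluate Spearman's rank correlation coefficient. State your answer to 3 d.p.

ρ = 1 − 6Σd² / [n(n²−1)] = 1 − 6×8 / (7×48)
  = 1 − 48/336 = 1 − 0.1429 ≈ 0.857

0.857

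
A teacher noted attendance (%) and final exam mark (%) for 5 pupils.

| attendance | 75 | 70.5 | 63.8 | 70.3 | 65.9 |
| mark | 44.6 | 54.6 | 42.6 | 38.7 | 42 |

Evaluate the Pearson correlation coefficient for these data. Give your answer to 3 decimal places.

0.245

n = 5, Σx = 345.5, Σy = 222.5, Σx² = 23950.59, Σy² = 10046.77, Σxy = 15400.59
nΣxy − ΣxΣy = 77002.95 − 76873.75 = 129.2
nΣx² − (Σx)² = 119752.95 − 119370.25 = 382.7; nΣy² − (Σy)² = 50233.85 − 49506.25 = 727.6
r = 129.2 / √(382.7 × 727.6) = 129.2 / 527.6860 ≈ 0.245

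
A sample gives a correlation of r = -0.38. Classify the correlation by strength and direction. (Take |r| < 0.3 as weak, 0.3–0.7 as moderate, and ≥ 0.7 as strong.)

r = -0.38 < 0 so the relationship is negative.
|r| = 0.38, which falls in the moderate range.

moderate negative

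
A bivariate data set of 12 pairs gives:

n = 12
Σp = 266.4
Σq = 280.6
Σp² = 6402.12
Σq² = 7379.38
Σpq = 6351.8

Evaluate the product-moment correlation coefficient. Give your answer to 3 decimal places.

0.194

r = (nΣpq − ΣpΣq) / √[(nΣp² − (Σp)²)(nΣq² − (Σq)²)]
Numerator: 12×6351.8 − 266.4×280.6 = 1469.76
Denominator: √[(76825.44 − 70968.96)(88552.56 − 78736.36)] = √[5856.48 × 9816.2] = 7582.1091
r = 1469.76 / 7582.1091 ≈ 0.194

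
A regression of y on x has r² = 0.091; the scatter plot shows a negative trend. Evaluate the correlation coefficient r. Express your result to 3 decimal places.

-0.302

|r| = √0.091 = 0.302
The association is negative, so r = −0.302.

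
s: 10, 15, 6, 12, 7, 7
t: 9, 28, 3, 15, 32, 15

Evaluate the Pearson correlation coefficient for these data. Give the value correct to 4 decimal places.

n = 6, Σs = 57, Σt = 102, Σs² = 603, Σt² = 2348, Σst = 1037
nΣst − ΣsΣt = 6222 − 5814 = 408
nΣs² − (Σs)² = 3618 − 3249 = 369; nΣt² − (Σt)² = 14088 − 10404 = 3684
r = 408 / √(369 × 3684) = 408 / 1165.9314 ≈ 0.3499

0.3499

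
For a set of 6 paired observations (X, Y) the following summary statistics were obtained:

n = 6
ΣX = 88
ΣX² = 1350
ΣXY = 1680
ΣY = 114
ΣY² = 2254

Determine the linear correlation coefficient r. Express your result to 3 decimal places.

0.111

r = (nΣXY − ΣXΣY) / √[(nΣX² − (ΣX)²)(nΣY² − (ΣY)²)]
Numerator: 6×1680 − 88×114 = 48
Denominator: √[(8100 − 7744)(13524 − 12996)] = √[356 × 528] = 433.5528
r = 48 / 433.5528 ≈ 0.111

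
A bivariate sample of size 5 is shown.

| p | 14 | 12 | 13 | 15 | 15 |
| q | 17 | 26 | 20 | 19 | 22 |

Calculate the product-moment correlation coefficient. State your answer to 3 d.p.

-0.572

n = 5, Σp = 69, Σq = 104, Σp² = 959, Σq² = 2210, Σpq = 1425
nΣpq − ΣpΣq = 7125 − 7176 = -51
nΣp² − (Σp)² = 4795 − 4761 = 34; nΣq² − (Σq)² = 11050 − 10816 = 234
r = -51 / √(34 × 234) = -51 / 89.1964 ≈ -0.572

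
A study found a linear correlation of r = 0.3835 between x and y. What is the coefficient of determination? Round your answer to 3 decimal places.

r² = (0.3835)² = 0.147

0.147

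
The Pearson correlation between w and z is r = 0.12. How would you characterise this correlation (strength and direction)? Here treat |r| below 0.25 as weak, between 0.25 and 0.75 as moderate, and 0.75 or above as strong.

weak positive

r = 0.12 > 0 so the relationship is positive.
|r| = 0.12, which falls in the weak range.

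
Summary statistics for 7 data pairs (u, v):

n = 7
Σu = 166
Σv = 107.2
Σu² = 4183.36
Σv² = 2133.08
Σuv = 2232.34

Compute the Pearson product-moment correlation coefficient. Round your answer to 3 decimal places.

r = (nΣuv − ΣuΣv) / √[(nΣu² − (Σu)²)(nΣv² − (Σv)²)]
Numerator: 7×2232.34 − 166×107.2 = -2168.82
Denominator: √[(29283.52 − 27556)(14931.56 − 11491.84)] = √[1727.52 × 3439.72] = 2437.6598
r = -2168.82 / 2437.6598 ≈ -0.890

-0.890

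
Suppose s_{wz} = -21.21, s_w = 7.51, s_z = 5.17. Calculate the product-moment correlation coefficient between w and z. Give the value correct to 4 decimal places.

r = Cov(w,z) / (s_w · s_z) = -21.21 / (7.51 × 5.17)
  = -21.21 / 38.8267 ≈ -0.5463

-0.5463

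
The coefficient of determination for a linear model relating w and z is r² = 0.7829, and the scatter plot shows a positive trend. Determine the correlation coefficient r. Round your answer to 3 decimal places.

|r| = √0.7829 = 0.885
The association is positive, so r = 0.885.

0.885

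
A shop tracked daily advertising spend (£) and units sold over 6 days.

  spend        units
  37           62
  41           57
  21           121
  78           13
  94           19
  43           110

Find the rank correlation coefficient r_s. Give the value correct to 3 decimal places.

-0.771

Rank spend: 2, 3, 1, 5, 6, 4
Rank units: 4, 3, 6, 1, 2, 5
d = rank(spend) − rank(units): -2, 0, -5, 4, 4, -1; Σd² = 62
ρ = 1 − 6Σd² / [n(n²−1)] = 1 − 6×62 / (6×35) = 1 − 372/210 ≈ -0.771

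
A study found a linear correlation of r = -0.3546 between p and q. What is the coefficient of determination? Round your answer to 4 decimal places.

0.1257

r² = (-0.3546)² = 0.1257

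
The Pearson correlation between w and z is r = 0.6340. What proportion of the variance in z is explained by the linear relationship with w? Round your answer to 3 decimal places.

r² = (0.6340)² = 0.402

0.402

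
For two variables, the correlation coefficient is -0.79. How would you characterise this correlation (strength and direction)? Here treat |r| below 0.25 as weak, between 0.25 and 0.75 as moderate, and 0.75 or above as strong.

r = -0.79 < 0 so the relationship is negative.
|r| = 0.79, which falls in the strong range.

strong negative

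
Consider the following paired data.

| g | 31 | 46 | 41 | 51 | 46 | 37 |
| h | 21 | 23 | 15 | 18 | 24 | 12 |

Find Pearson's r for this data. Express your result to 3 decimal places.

n = 6, Σg = 252, Σh = 113, Σg² = 10844, Σh² = 2239, Σgh = 4790
nΣgh − ΣgΣh = 28740 − 28476 = 264
nΣg² − (Σg)² = 65064 − 63504 = 1560; nΣh² − (Σh)² = 13434 − 12769 = 665
r = 264 / √(1560 × 665) = 264 / 1018.5284 ≈ 0.259

0.259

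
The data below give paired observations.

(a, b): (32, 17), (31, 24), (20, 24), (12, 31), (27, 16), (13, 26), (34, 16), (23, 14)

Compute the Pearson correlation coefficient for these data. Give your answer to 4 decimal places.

n = 8, Σa = 192, Σb = 168, Σa² = 5112, Σb² = 3786, Σab = 3776
nΣab − ΣaΣb = 30208 − 32256 = -2048
nΣa² − (Σa)² = 40896 − 36864 = 4032; nΣb² − (Σb)² = 30288 − 28224 = 2064
r = -2048 / √(4032 × 2064) = -2048 / 2884.7960 ≈ -0.7099

-0.7099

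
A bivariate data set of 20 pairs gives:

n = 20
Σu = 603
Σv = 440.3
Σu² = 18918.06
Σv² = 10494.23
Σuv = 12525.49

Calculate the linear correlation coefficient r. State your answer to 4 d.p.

r = (nΣuv − ΣuΣv) / √[(nΣu² − (Σu)²)(nΣv² − (Σv)²)]
Numerator: 20×12525.49 − 603×440.3 = -14991.1
Denominator: √[(378361.2 − 363609)(209884.6 − 193864.09)] = √[14752.2 × 16020.51] = 15373.2810
r = -14991.1 / 15373.2810 ≈ -0.9751

-0.9751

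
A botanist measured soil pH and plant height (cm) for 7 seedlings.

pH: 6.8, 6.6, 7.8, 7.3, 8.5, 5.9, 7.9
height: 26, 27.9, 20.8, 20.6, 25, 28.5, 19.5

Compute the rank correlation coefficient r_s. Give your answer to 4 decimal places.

Rank pH: 3, 2, 5, 4, 7, 1, 6
Rank height: 5, 6, 3, 2, 4, 7, 1
d = rank(pH) − rank(height): -2, -4, 2, 2, 3, -6, 5; Σd² = 98
ρ = 1 − 6Σd² / [n(n²−1)] = 1 − 6×98 / (7×48) = 1 − 588/336 ≈ -0.7500

-0.7500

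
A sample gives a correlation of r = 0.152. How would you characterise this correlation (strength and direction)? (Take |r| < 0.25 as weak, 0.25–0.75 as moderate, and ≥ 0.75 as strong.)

r = 0.152 > 0 so the relationship is positive.
|r| = 0.152, which falls in the weak range.

weak positive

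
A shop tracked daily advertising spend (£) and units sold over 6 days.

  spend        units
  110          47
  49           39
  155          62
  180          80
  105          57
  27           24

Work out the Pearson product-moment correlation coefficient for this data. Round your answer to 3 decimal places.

n = 6, Σx = 626, Σy = 309, Σx² = 82680, Σy² = 17799, Σxy = 37724
nΣxy − ΣxΣy = 226344 − 193434 = 32910
nΣx² − (Σx)² = 496080 − 391876 = 104204; nΣy² − (Σy)² = 106794 − 95481 = 11313
r = 32910 / √(104204 × 11313) = 32910 / 34334.5286 ≈ 0.959

0.959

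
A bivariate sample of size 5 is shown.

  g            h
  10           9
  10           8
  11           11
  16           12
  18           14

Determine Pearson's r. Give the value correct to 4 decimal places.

n = 5, Σg = 65, Σh = 54, Σg² = 901, Σh² = 606, Σgh = 735
nΣgh − ΣgΣh = 3675 − 3510 = 165
nΣg² − (Σg)² = 4505 − 4225 = 280; nΣh² − (Σh)² = 3030 − 2916 = 114
r = 165 / √(280 × 114) = 165 / 178.6617 ≈ 0.9235

0.9235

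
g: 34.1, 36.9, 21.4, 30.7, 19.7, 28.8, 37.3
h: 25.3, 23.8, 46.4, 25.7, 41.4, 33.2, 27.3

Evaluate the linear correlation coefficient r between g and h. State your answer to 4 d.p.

n = 7, Σg = 208.9, Σh = 223.1, Σg² = 6533.69, Σh² = 7581.47, Σgh = 6312.93
nΣgh − ΣgΣh = 44190.51 − 46605.59 = -2415.08
nΣg² − (Σg)² = 45735.83 − 43639.21 = 2096.62; nΣh² − (Σh)² = 53070.29 − 49773.61 = 3296.68
r = -2415.08 / √(2096.62 × 3296.68) = -2415.08 / 2629.0464 ≈ -0.9186

-0.9186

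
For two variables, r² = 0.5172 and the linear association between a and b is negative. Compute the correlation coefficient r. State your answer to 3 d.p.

-0.719

|r| = √0.5172 = 0.719
The association is negative, so r = −0.719.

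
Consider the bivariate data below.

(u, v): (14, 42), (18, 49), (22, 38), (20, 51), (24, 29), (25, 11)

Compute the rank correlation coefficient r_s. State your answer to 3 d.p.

Rank u: 1, 2, 4, 3, 5, 6
Rank v: 4, 5, 3, 6, 2, 1
d = rank(u) − rank(v): -3, -3, 1, -3, 3, 5; Σd² = 62
ρ = 1 − 6Σd² / [n(n²−1)] = 1 − 6×62 / (6×35) = 1 − 372/210 ≈ -0.771

-0.771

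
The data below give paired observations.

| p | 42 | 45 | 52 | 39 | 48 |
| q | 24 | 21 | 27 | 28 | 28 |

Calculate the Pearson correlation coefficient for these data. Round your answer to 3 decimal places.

n = 5, Σp = 226, Σq = 128, Σp² = 10318, Σq² = 3314, Σpq = 5793
nΣpq − ΣpΣq = 28965 − 28928 = 37
nΣp² − (Σp)² = 51590 − 51076 = 514; nΣq² − (Σq)² = 16570 − 16384 = 186
r = 37 / √(514 × 186) = 37 / 309.1990 ≈ 0.120

0.120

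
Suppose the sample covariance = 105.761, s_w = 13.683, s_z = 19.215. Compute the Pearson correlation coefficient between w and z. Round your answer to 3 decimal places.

0.402

r = Cov(w,z) / (s_w · s_z) = 105.761 / (13.683 × 19.215)
  = 105.761 / 262.9188 ≈ 0.402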